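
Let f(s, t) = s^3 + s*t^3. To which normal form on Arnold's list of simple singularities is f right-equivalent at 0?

E_{7}

The Hessian of f at 0 is [[0, 0], [0, 0]] with rank 0, so corank 2. A Groebner basis of the Jacobian ideal J(f) in C{s,t} is {s^3, s*t^2, 3*s^2 + t^3}; counting standard monomials gives mu = 7. Corank 2; j^3 = s^3 is a perfect cube, so E-series; the 4-jet and mu = 7 give E_7.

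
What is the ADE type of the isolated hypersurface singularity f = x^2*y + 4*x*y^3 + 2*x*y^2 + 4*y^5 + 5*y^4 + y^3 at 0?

D_{5}

The Hessian of f at 0 is [[0, 0], [0, 0]] with rank 0, so corank 2. A Groebner basis of the Jacobian ideal J(f) in C{x,y} is {x*y^2 - x*y/2 - y^2/2, x*y/2 + y^3 + y^2/2, x^2 - y^2}; counting standard monomials gives mu = 5. Corank 2; j^3 = y*(x + y)^2 has shape L^2 M (L != M), so D-series; mu = 5 gives D_5.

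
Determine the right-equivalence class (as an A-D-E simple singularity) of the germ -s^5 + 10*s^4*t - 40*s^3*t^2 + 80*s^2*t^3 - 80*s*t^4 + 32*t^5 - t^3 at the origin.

The Hessian of f at 0 has rank 0. Corank 2; j^3 = -t^3 is a perfect cube, so E-series; the 5-jet and mu = 8 give E_8.

E_{8}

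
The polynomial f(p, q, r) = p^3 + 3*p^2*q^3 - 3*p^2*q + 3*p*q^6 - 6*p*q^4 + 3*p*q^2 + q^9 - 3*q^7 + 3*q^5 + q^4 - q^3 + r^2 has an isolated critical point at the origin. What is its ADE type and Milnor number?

Type E_{6}, Milnor number mu = 6.

The Hessian of f at 0 has rank 1. Corank 2; j^3 = (p - q)^3 is a perfect cube, so E-series; the 4-jet and mu = 6 give E_6.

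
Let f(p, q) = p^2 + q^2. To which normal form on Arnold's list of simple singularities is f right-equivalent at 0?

A1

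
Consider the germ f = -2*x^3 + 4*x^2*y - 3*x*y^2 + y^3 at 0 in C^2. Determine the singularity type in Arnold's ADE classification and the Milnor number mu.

Type D4, Milnor number mu = 4.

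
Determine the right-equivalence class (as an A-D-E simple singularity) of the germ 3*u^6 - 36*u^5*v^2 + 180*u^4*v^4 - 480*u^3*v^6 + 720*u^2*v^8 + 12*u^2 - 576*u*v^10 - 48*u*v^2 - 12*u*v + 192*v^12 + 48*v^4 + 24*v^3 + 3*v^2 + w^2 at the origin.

A_{5}

The Hessian of f at 0 has rank 2. Corank 1: A-series; mu = 5 gives A_5.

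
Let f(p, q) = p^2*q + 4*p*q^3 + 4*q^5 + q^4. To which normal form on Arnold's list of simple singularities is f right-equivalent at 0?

The Hessian of f at 0 has rank 0. Corank 2; j^3 = p^2*q has shape L^2 M (L != M), so D-series; mu = 5 gives D_5.

D_{5}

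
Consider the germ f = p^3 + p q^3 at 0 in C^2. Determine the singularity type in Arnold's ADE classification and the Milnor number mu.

Type E_7, Milnor number mu = 7.

The Hessian of f at 0 has rank 0. Corank 2; j^3 = p^3 is a perfect cube, so E-series; the 4-jet and mu = 7 give E_7.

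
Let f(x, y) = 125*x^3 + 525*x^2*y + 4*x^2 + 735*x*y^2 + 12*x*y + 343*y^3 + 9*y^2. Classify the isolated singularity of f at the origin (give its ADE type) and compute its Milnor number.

The Hessian of f at 0 is [[8, 12], [12, 18]] with rank 1, so corank 1. A Groebner basis of the Jacobian ideal J(f) in C{x,y} is {y^2, x + 3*y/2}; counting standard monomials gives mu = 2. Corank 1: A-series; mu = 2 gives A_2.

Type A_2, Milnor number mu = 2.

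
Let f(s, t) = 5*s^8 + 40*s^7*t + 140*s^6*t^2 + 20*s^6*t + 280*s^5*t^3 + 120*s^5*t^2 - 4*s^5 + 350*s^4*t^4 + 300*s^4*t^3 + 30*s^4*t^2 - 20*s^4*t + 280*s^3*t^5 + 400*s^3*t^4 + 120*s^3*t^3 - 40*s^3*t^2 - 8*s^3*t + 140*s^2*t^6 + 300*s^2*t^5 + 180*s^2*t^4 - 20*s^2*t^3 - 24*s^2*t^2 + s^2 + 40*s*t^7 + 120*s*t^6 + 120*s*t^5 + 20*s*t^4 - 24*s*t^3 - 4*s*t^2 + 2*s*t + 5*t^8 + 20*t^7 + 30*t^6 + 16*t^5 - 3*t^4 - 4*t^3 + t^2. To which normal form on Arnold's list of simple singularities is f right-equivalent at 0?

A_3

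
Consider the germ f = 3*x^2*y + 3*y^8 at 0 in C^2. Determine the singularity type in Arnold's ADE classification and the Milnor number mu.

Type D_{9}, Milnor number mu = 9.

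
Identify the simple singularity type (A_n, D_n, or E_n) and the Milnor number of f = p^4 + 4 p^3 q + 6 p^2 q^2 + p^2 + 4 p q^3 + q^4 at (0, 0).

Type A_3, Milnor number mu = 3.

The Hessian of f at 0 has rank 1. Corank 1: A-series; mu = 3 gives A_3.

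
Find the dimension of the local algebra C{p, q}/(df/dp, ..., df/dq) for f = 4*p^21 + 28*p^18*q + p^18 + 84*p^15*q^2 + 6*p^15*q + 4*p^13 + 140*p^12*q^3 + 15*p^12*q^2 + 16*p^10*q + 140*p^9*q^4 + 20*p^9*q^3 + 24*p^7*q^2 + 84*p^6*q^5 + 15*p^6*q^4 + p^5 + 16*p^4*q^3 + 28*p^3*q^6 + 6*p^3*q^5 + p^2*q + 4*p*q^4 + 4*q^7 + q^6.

7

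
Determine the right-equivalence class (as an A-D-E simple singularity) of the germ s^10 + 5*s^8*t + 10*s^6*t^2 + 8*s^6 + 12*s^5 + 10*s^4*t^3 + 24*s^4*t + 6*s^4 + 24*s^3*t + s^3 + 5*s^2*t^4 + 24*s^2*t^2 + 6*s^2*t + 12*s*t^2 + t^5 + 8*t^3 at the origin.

The Hessian of f at 0 has rank 0. Corank 2; j^3 = (s + 2*t)^3 is a perfect cube, so E-series; the 5-jet and mu = 8 give E_8.

E8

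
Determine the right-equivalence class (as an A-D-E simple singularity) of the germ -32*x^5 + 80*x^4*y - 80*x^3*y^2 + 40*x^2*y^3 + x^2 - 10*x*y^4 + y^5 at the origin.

The Hessian of f at 0 has rank 1. Corank 1: A-series; mu = 4 gives A_4.

A_{4}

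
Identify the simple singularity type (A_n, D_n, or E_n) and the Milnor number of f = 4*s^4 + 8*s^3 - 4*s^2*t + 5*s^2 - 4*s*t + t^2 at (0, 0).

Type A1, Milnor number mu = 1.

The Hessian of f at 0 is [[10, -4], [-4, 2]] with rank 2, so corank 0. A Groebner basis of the Jacobian ideal J(f) in C{s,t} is {s, t}; counting standard monomials gives mu = 1. Corank 0: nondegenerate Morse point, so A_1.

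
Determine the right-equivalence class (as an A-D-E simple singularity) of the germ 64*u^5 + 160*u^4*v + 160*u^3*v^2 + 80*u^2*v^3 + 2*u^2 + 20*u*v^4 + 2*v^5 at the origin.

A_{4}

The Hessian of f at 0 has rank 1. Corank 1: A-series; mu = 4 gives A_4.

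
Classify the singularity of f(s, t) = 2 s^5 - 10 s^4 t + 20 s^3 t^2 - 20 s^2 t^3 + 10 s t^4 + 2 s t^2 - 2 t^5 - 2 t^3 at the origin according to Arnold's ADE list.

D_6

The Hessian of f at 0 has rank 0. Corank 2; j^3 = 2*t^2*(s - t) has shape L^2 M (L != M), so D-series; mu = 6 gives D_6.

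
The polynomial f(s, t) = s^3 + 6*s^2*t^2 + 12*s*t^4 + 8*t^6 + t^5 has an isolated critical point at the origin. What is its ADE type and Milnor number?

The Hessian of f at 0 has rank 0. Corank 2; j^3 = s^3 is a perfect cube, so E-series; the 5-jet and mu = 8 give E_8.

Type E8, Milnor number mu = 8.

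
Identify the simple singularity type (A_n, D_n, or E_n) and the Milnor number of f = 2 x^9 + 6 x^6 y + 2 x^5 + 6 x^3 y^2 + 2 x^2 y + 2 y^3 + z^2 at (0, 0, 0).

Type D4, Milnor number mu = 4.

The Hessian of f at 0 is [[0, 0, 0], [0, 0, 0], [0, 0, 2]] with rank 1, so corank 2. A Groebner basis of the Jacobian ideal J(f) in C{x,y,z} is {y^3, x^2 + 3*y^2, x*y, z}; counting standard monomials gives mu = 4. Corank 2; j^3 = 2*y*(x^2 + y^2) splits into three distinct lines over C (the quadratic factor has nonzero discriminant), so D_4.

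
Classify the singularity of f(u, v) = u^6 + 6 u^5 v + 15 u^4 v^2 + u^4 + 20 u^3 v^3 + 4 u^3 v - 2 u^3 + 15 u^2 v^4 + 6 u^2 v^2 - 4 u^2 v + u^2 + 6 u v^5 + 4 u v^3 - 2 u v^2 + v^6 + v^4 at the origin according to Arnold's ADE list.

The Hessian of f at 0 is [[2, 0], [0, 0]] with rank 1, so corank 1. A Groebner basis of the Jacobian ideal J(f) in C{u,v} is {u*v^2 + 2*u*v - u + v^2, -5*u*v + 2*u + v^3 - 2*v^2, u^2 + 2*u*v - u + v^2}; counting standard monomials gives mu = 5. Corank 1: A-series; mu = 5 gives A_5.

A_5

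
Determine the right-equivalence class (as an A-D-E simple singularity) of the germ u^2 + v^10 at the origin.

A_9

The Hessian of f at 0 is [[2, 0], [0, 0]] with rank 1, so corank 1. A Groebner basis of the Jacobian ideal J(f) in C{u,v} is {v^9, u}; counting standard monomials gives mu = 9. Corank 1: A-series; mu = 9 gives A_9.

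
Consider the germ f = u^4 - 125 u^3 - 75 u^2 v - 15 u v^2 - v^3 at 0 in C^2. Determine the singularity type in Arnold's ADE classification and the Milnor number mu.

The Hessian of f at 0 is [[0, 0], [0, 0]] with rank 0, so corank 2. A Groebner basis of the Jacobian ideal J(f) in C{u,v} is {v^4, u*v^2 + 2*v^3/15, u^2 + 2*u*v/5 + v^2/25}; counting standard monomials gives mu = 6. Corank 2; j^3 = -(5*u + v)^3 is a perfect cube, so E-series; the 4-jet and mu = 6 give E_6.

Type E_{6}, Milnor number mu = 6.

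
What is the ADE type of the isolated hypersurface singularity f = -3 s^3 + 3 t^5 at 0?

E_{8}

The Hessian of f at 0 has rank 0. Corank 2; j^3 = -3*s^3 is a perfect cube, so E-series; the 5-jet and mu = 8 give E_8.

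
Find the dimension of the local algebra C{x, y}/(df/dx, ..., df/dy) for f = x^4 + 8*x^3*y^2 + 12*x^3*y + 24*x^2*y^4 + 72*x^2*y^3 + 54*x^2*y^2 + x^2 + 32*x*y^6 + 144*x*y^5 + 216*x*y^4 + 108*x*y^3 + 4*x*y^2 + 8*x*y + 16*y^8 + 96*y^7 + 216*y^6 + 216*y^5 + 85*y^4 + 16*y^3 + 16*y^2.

The Hessian of f at 0 has rank 1. Corank 1: A-series; mu = 3 gives A_3.

3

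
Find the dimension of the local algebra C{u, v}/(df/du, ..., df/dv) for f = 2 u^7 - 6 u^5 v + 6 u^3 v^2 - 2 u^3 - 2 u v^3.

The Hessian of f at 0 has rank 0. Corank 2; j^3 = -2*u^3 is a perfect cube, so E-series; the 4-jet and mu = 7 give E_7.

7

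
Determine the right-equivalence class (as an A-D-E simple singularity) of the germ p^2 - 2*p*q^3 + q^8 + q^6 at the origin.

A_7

The Hessian of f at 0 has rank 1. Corank 1: A-series; mu = 7 gives A_7.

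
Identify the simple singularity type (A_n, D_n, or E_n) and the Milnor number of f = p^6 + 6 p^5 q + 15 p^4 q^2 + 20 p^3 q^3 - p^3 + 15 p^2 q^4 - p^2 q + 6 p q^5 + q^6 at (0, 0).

Type D_7, Milnor number mu = 7.

The Hessian of f at 0 is [[0, 0], [0, 0]] with rank 0, so corank 2. A Groebner basis of the Jacobian ideal J(f) in C{p,q} is {p*q/6 + q^5, p*q^2, p^2 + p*q}; counting standard monomials gives mu = 7. Corank 2; j^3 = -p^2*(p + q) has shape L^2 M (L != M), so D-series; mu = 7 gives D_7.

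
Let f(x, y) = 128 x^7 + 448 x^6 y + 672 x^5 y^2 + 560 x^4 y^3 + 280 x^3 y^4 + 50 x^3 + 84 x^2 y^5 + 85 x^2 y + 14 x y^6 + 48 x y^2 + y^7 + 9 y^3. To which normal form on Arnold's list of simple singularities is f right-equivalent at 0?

The Hessian of f at 0 is [[0, 0], [0, 0]] with rank 0, so corank 2. A Groebner basis of the Jacobian ideal J(f) in C{x,y} is {78125*x*y/14 + y^6 + 46875*y^2/14, x*y^2 + 3*y^3/5, x^2 + 11*x*y/10 + 3*y^2/10}; counting standard monomials gives mu = 8. Corank 2; j^3 = (2*x + y)*(5*x + 3*y)^2 has shape L^2 M (L != M), so D-series; mu = 8 gives D_8.

D_8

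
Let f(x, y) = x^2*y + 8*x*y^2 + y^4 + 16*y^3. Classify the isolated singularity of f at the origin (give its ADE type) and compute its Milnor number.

Type D5, Milnor number mu = 5.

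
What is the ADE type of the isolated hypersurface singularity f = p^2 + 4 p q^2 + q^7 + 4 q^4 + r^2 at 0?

A_6

The Hessian of f at 0 has rank 2. Corank 1: A-series; mu = 6 gives A_6.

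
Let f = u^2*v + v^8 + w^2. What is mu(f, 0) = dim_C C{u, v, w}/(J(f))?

The Hessian of f at 0 is [[0, 0, 0], [0, 0, 0], [0, 0, 2]] with rank 1, so corank 2. A Groebner basis of the Jacobian ideal J(f) in C{u,v,w} is {u^2/8 + v^7, u^3, u*v, w}; counting standard monomials gives mu = 9. Corank 2; j^3 = u^2*v has shape L^2 M (L != M), so D-series; mu = 9 gives D_9.

9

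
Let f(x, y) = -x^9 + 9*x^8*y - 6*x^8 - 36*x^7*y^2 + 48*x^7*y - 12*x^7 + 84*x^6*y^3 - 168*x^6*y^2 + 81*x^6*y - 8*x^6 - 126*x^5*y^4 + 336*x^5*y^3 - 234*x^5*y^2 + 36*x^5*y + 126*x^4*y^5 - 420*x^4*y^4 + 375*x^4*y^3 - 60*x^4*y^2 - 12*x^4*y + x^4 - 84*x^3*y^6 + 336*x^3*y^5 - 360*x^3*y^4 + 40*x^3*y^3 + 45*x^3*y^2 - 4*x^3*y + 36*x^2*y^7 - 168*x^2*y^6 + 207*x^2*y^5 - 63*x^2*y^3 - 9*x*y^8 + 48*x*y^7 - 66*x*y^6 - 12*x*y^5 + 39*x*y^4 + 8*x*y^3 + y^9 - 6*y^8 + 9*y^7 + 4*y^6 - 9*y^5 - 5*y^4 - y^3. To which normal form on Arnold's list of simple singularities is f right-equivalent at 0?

E_{6}

The Hessian of f at 0 is [[0, 0], [0, 0]] with rank 0, so corank 2. A Groebner basis of the Jacobian ideal J(f) in C{x,y} is {x^3 + 3*y^2/4, x^2*y + y^2/4, x*y^2, y^3}; counting standard monomials gives mu = 6. Corank 2; j^3 = -y^3 is a perfect cube, so E-series; the 4-jet and mu = 6 give E_6.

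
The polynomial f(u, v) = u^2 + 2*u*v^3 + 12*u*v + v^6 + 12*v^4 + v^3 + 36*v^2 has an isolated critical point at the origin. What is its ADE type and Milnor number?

Type A_{2}, Milnor number mu = 2.

The Hessian of f at 0 has rank 1. Corank 1: A-series; mu = 2 gives A_2.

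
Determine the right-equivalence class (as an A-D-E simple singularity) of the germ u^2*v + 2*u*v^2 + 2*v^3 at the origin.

D_4

The Hessian of f at 0 is [[0, 0], [0, 0]] with rank 0, so corank 2. A Groebner basis of the Jacobian ideal J(f) in C{u,v} is {v^3, u^2 + 2*v^2, u*v + v^2}; counting standard monomials gives mu = 4. Corank 2; j^3 = v*(u^2 + 2*u*v + 2*v^2) splits into three distinct lines over C (the quadratic factor has nonzero discriminant), so D_4.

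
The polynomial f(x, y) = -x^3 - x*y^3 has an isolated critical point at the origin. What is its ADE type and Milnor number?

Type E_7, Milnor number mu = 7.

The Hessian of f at 0 has rank 0. Corank 2; j^3 = -x^3 is a perfect cube, so E-series; the 4-jet and mu = 7 give E_7.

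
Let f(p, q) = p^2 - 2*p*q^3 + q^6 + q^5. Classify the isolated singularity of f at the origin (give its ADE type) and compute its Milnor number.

Type A_{4}, Milnor number mu = 4.

The Hessian of f at 0 has rank 1. Corank 1: A-series; mu = 4 gives A_4.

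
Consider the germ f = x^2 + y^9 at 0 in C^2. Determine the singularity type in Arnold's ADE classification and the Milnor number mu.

Type A_8, Milnor number mu = 8.

The Hessian of f at 0 has rank 1. Corank 1: A-series; mu = 8 gives A_8.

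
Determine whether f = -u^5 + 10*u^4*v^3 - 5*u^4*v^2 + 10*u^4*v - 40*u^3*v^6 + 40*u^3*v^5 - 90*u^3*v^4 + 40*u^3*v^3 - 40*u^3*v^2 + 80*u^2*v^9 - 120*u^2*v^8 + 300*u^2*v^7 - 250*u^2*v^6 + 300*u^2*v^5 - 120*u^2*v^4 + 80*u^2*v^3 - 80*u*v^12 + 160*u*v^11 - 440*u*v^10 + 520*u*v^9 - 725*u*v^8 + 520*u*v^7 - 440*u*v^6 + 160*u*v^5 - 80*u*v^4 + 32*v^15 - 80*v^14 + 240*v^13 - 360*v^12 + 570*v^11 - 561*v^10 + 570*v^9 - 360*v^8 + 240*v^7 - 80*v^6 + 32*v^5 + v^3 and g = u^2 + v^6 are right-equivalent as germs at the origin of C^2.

The Hessian of f at 0 has rank 0. Corank 2; j^3 = v^3 is a perfect cube, so E-series; the 5-jet and mu = 8 give E_8. The Hessian of g at 0 has rank 1. Corank 1: A-series; mu = 5 gives A_5. f is E_8 but g is A_5, hence not right-equivalent.

No.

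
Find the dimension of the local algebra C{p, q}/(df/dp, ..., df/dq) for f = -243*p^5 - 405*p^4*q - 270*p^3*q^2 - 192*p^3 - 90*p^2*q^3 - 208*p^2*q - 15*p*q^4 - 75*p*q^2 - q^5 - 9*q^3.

6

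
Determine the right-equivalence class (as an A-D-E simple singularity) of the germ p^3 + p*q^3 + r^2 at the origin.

E7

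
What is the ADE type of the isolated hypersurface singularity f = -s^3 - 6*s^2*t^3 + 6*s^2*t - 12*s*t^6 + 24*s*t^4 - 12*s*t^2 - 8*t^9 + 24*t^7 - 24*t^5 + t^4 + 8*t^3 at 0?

The Hessian of f at 0 has rank 0. Corank 2; j^3 = -(s - 2*t)^3 is a perfect cube, so E-series; the 4-jet and mu = 6 give E_6.

E_6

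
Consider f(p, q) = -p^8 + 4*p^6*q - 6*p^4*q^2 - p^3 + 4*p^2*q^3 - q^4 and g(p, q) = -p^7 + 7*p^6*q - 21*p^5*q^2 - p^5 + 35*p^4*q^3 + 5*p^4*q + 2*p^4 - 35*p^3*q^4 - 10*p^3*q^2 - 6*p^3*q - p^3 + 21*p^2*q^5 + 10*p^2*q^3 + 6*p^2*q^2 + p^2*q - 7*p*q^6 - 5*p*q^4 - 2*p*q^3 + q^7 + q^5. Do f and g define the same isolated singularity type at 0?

No.

The Hessian of f at 0 has rank 0. Corank 2; j^3 = -p^3 is a perfect cube, so E-series; the 4-jet and mu = 6 give E_6. The Hessian of g at 0 has rank 0. Corank 2; j^3 = -p^2*(p - q) has shape L^2 M (L != M), so D-series; mu = 8 gives D_8. f is E_6 but g is D_8, hence not right-equivalent.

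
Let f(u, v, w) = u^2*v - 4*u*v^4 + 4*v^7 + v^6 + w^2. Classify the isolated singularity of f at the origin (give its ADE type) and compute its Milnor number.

Type D_7, Milnor number mu = 7.

The Hessian of f at 0 has rank 1. Corank 2; j^3 = u^2*v has shape L^2 M (L != M), so D-series; mu = 7 gives D_7.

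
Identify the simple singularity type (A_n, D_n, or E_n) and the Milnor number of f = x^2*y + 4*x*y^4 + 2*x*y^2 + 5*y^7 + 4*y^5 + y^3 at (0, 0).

The Hessian of f at 0 has rank 0. Corank 2; j^3 = y*(x + y)^2 has shape L^2 M (L != M), so D-series; mu = 8 gives D_8.

Type D_{8}, Milnor number mu = 8.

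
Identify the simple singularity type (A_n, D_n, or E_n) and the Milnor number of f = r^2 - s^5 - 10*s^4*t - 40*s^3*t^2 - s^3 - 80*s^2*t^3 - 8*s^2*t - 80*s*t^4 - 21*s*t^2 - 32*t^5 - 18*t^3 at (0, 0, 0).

Type D_{6}, Milnor number mu = 6.

The Hessian of f at 0 has rank 1. Corank 2; j^3 = -(s + 2*t)*(s + 3*t)^2 has shape L^2 M (L != M), so D-series; mu = 6 gives D_6.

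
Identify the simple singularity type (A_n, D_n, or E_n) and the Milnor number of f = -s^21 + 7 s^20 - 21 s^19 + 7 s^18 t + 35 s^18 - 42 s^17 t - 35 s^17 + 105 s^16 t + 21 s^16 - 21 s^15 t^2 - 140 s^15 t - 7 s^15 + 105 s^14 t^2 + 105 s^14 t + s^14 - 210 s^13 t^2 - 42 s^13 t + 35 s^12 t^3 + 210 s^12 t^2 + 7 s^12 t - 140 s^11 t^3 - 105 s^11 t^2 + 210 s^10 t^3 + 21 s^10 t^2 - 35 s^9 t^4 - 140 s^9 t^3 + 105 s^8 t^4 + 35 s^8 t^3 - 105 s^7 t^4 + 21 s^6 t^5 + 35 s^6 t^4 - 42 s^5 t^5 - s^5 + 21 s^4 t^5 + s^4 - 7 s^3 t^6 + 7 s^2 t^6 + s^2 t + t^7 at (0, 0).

Type D_{8}, Milnor number mu = 8.

The Hessian of f at 0 has rank 0. Corank 2; j^3 = s^2*t has shape L^2 M (L != M), so D-series; mu = 8 gives D_8.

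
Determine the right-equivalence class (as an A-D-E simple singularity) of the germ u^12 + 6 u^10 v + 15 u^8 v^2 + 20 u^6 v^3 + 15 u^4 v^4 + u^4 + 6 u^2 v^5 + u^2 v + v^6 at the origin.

D7

The Hessian of f at 0 is [[0, 0], [0, 0]] with rank 0, so corank 2. A Groebner basis of the Jacobian ideal J(f) in C{u,v} is {u^2/6 + v^5, u^3, u*v}; counting standard monomials gives mu = 7. Corank 2; j^3 = u^2*v has shape L^2 M (L != M), so D-series; mu = 7 gives D_7.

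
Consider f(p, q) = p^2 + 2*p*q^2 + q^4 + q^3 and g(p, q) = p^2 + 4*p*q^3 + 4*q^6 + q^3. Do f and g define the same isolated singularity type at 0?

Yes.

The Hessian of f at 0 has rank 1. Corank 1: A-series; mu = 2 gives A_2. The Hessian of g at 0 has rank 1. Corank 1: A-series; mu = 2 gives A_2. Both have type A_2, hence right-equivalent.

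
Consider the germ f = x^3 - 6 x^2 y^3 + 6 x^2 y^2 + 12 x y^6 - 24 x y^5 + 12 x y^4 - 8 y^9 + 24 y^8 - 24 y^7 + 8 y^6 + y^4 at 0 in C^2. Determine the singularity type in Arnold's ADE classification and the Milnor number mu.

Type E_6, Milnor number mu = 6.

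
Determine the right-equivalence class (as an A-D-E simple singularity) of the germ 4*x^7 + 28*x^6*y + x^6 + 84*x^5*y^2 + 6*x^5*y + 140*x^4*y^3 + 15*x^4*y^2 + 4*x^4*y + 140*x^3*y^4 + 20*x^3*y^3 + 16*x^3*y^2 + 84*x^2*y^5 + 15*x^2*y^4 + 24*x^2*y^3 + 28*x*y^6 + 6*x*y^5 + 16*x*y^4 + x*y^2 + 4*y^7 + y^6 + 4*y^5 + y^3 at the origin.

D_7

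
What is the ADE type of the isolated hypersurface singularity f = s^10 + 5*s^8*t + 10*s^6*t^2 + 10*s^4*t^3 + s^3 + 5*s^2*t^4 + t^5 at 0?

E8

The Hessian of f at 0 is [[0, 0], [0, 0]] with rank 0, so corank 2. A Groebner basis of the Jacobian ideal J(f) in C{s,t} is {t^4, s^2}; counting standard monomials gives mu = 8. Corank 2; j^3 = s^3 is a perfect cube, so E-series; the 5-jet and mu = 8 give E_8.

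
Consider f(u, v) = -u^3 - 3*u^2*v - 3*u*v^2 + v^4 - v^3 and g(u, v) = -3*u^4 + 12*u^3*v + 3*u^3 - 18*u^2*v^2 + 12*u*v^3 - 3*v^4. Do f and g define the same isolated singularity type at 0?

The Hessian of f at 0 is [[0, 0], [0, 0]] with rank 0, so corank 2. A Groebner basis of the Jacobian ideal J(f) in C{u,v} is {v^3, u^2 + 2*u*v + v^2}; counting standard monomials gives mu = 6. Corank 2; j^3 = -(u + v)^3 is a perfect cube, so E-series; the 4-jet and mu = 6 give E_6. The Hessian of g at 0 is [[0, 0], [0, 0]] with rank 0, so corank 2. A Groebner basis of the Jacobian ideal J(g) in C{u,v} is {v^4, u*v^2 - v^3/3, u^2}; counting standard monomials gives mu = 6. Corank 2; j^3 = 3*u^3 is a perfect cube, so E-series; the 4-jet and mu = 6 give E_6. Both have type E_6, hence right-equivalent.

Yes.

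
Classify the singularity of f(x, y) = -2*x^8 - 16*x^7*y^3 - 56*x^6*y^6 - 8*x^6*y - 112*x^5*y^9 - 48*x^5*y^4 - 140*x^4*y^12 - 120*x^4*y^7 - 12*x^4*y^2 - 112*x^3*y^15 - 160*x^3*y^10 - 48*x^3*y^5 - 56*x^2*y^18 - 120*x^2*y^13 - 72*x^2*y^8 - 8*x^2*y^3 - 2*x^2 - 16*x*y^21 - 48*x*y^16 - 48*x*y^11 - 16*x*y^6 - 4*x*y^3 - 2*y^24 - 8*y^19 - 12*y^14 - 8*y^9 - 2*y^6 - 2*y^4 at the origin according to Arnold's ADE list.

The Hessian of f at 0 is [[-4, 0], [0, 0]] with rank 1, so corank 1. A Groebner basis of the Jacobian ideal J(f) in C{x,y} is {y^3, x}; counting standard monomials gives mu = 3. Corank 1: A-series; mu = 3 gives A_3.

A_3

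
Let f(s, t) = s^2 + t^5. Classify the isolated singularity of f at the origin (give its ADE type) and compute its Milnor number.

Type A4, Milnor number mu = 4.

The Hessian of f at 0 is [[2, 0], [0, 0]] with rank 1, so corank 1. A Groebner basis of the Jacobian ideal J(f) in C{s,t} is {t^4, s}; counting standard monomials gives mu = 4. Corank 1: A-series; mu = 4 gives A_4.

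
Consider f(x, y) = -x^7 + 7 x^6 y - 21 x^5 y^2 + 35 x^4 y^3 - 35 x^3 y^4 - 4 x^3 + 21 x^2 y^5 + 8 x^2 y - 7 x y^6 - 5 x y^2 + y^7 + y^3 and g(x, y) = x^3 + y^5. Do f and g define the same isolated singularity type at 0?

The Hessian of f at 0 has rank 0. Corank 2; j^3 = -(x - y)*(2*x - y)^2 has shape L^2 M (L != M), so D-series; mu = 8 gives D_8. The Hessian of g at 0 has rank 0. Corank 2; j^3 = x^3 is a perfect cube, so E-series; the 5-jet and mu = 8 give E_8. f is D_8 but g is E_8, hence not right-equivalent.

No.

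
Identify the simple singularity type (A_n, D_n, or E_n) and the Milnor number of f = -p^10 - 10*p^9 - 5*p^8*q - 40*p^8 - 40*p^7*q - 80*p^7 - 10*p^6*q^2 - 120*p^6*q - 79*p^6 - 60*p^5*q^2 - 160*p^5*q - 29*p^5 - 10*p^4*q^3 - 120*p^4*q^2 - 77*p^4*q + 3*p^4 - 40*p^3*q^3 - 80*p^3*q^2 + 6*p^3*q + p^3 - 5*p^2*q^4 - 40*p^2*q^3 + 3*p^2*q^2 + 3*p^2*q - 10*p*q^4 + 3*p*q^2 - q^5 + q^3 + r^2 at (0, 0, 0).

Type E_8, Milnor number mu = 8.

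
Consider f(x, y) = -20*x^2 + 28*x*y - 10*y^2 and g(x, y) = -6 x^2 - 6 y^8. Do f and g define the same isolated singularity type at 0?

The Hessian of f at 0 has rank 2. Corank 0: nondegenerate Morse point, so A_1. The Hessian of g at 0 has rank 1. Corank 1: A-series; mu = 7 gives A_7. f is A_1 but g is A_7, hence not right-equivalent.

No.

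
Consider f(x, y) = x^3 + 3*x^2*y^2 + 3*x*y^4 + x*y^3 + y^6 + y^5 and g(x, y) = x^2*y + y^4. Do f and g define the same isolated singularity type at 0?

No.

The Hessian of f at 0 has rank 0. Corank 2; j^3 = x^3 is a perfect cube, so E-series; the 4-jet and mu = 7 give E_7. The Hessian of g at 0 has rank 0. Corank 2; j^3 = x^2*y has shape L^2 M (L != M), so D-series; mu = 5 gives D_5. f is E_7 but g is D_5, hence not right-equivalent.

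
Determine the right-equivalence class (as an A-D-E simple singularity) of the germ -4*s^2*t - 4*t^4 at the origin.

D5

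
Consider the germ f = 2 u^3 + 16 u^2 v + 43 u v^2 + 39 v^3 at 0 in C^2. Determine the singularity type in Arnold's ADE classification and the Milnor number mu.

The Hessian of f at 0 has rank 0. Corank 2; j^3 = (u + 3*v)*(2*u^2 + 10*u*v + 13*v^2) splits into three distinct lines over C (the quadratic factor has nonzero discriminant), so D_4.

Type D_{4}, Milnor number mu = 4.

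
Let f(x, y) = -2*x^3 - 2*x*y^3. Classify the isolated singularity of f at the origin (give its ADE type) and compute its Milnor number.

Type E_7, Milnor number mu = 7.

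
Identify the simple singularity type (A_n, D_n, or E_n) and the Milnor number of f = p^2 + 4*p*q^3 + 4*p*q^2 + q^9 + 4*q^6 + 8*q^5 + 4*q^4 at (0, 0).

Type A8, Milnor number mu = 8.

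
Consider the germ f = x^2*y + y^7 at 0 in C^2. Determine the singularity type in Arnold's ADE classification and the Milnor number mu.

Type D_8, Milnor number mu = 8.

The Hessian of f at 0 is [[0, 0], [0, 0]] with rank 0, so corank 2. A Groebner basis of the Jacobian ideal J(f) in C{x,y} is {x^2/7 + y^6, x^3, x*y}; counting standard monomials gives mu = 8. Corank 2; j^3 = x^2*y has shape L^2 M (L != M), so D-series; mu = 8 gives D_8.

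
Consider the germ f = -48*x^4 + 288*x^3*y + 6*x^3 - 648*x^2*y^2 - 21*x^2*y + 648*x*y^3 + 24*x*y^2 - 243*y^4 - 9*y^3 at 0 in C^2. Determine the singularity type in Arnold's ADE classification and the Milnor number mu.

Type D_5, Milnor number mu = 5.

The Hessian of f at 0 has rank 0. Corank 2; j^3 = 3*(x - y)^2*(2*x - 3*y) has shape L^2 M (L != M), so D-series; mu = 5 gives D_5.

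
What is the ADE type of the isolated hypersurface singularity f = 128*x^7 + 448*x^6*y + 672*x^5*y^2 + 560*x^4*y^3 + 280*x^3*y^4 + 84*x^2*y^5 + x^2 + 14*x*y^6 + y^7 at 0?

The Hessian of f at 0 has rank 1. Corank 1: A-series; mu = 6 gives A_6.

A_{6}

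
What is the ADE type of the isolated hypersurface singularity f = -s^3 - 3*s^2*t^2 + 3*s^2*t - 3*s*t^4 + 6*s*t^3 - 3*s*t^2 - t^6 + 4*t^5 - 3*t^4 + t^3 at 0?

E_8

The Hessian of f at 0 is [[0, 0], [0, 0]] with rank 0, so corank 2. A Groebner basis of the Jacobian ideal J(f) in C{s,t} is {t^4, s^3 - 3*s^2*t - 3*s^2/2 + 3*s*t + 2*t^3 - 3*t^2/2, s^2/2 + s*t^2 - s*t - t^3 + t^2/2}; counting standard monomials gives mu = 8. Corank 2; j^3 = -(s - t)^3 is a perfect cube, so E-series; the 5-jet and mu = 8 give E_8.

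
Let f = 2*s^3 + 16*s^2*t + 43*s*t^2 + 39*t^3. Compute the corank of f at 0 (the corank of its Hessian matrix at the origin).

Hessian at 0 has rank 0.

2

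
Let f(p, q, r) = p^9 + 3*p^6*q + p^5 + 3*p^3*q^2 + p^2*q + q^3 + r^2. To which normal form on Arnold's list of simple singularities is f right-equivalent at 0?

D_{4}

The Hessian of f at 0 has rank 1. Corank 2; j^3 = q*(p^2 + q^2) splits into three distinct lines over C (the quadratic factor has nonzero discriminant), so D_4.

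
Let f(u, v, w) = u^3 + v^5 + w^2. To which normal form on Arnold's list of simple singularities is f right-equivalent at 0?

The Hessian of f at 0 is [[0, 0, 0], [0, 0, 0], [0, 0, 2]] with rank 1, so corank 2. A Groebner basis of the Jacobian ideal J(f) in C{u,v,w} is {v^4, u^2, w}; counting standard monomials gives mu = 8. Corank 2; j^3 = u^3 is a perfect cube, so E-series; the 5-jet and mu = 8 give E_8.

E8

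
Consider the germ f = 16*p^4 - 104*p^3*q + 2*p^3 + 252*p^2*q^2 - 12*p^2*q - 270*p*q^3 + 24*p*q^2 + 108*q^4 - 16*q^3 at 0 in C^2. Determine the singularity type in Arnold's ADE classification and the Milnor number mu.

Type E_{7}, Milnor number mu = 7.

The Hessian of f at 0 is [[0, 0], [0, 0]] with rank 0, so corank 2. A Groebner basis of the Jacobian ideal J(f) in C{p,q} is {3*p^2/4 - 3*p*q + q^4 + q^3/4 + 3*q^2, p^3 + 21*p^2/2 - 42*p*q - 9*q^3/2 + 42*q^2, p^2*q + 15*p^2/4 - 15*p*q - 11*q^3/4 + 15*q^2, p^2 + p*q^2 - 4*p*q - 5*q^3/3 + 4*q^2}; counting standard monomials gives mu = 7. Corank 2; j^3 = 2*(p - 2*q)^3 is a perfect cube, so E-series; the 4-jet and mu = 7 give E_7.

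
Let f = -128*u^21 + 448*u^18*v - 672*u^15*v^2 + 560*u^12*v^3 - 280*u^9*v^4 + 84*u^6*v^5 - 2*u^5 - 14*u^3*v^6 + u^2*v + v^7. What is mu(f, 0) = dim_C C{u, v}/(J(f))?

The Hessian of f at 0 is [[0, 0], [0, 0]] with rank 0, so corank 2. A Groebner basis of the Jacobian ideal J(f) in C{u,v} is {u^2/7 + v^6, u^3, u*v}; counting standard monomials gives mu = 8. Corank 2; j^3 = u^2*v has shape L^2 M (L != M), so D-series; mu = 8 gives D_8.

8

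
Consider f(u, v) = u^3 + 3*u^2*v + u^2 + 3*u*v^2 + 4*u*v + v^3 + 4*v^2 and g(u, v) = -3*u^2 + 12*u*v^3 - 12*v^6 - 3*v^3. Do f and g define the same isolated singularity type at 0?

Yes.

The Hessian of f at 0 is [[2, 4], [4, 8]] with rank 1, so corank 1. A Groebner basis of the Jacobian ideal J(f) in C{u,v} is {v^2, u + 2*v}; counting standard monomials gives mu = 2. Corank 1: A-series; mu = 2 gives A_2. The Hessian of g at 0 is [[-6, 0], [0, 0]] with rank 1, so corank 1. A Groebner basis of the Jacobian ideal J(g) in C{u,v} is {v^2, u}; counting standard monomials gives mu = 2. Corank 1: A-series; mu = 2 gives A_2. Both have type A_2, hence right-equivalent.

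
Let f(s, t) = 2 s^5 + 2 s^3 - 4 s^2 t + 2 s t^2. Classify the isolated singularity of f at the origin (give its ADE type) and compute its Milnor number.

Type D_6, Milnor number mu = 6.

The Hessian of f at 0 has rank 0. Corank 2; j^3 = 2*s*(s - t)^2 has shape L^2 M (L != M), so D-series; mu = 6 gives D_6.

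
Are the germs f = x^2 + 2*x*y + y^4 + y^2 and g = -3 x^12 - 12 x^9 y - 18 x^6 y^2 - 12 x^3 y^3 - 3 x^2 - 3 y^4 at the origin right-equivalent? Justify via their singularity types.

Yes.

The Hessian of f at 0 has rank 1. Corank 1: A-series; mu = 3 gives A_3. The Hessian of g at 0 has rank 1. Corank 1: A-series; mu = 3 gives A_3. Both have type A_3, hence right-equivalent.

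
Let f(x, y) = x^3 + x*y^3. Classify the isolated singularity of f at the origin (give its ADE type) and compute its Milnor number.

Type E_{7}, Milnor number mu = 7.

The Hessian of f at 0 is [[0, 0], [0, 0]] with rank 0, so corank 2. A Groebner basis of the Jacobian ideal J(f) in C{x,y} is {x^3, x*y^2, 3*x^2 + y^3}; counting standard monomials gives mu = 7. Corank 2; j^3 = x^3 is a perfect cube, so E-series; the 4-jet and mu = 7 give E_7.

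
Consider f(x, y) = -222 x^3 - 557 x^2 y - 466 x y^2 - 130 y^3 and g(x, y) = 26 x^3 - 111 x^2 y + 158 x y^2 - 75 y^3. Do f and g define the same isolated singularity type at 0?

The Hessian of f at 0 has rank 0. Corank 2; j^3 = -(6*x + 5*y)*(37*x^2 + 62*x*y + 26*y^2) splits into three distinct lines over C (the quadratic factor has nonzero discriminant), so D_4. The Hessian of g at 0 has rank 0. Corank 2; j^3 = (2*x - 3*y)*(13*x^2 - 36*x*y + 25*y^2) splits into three distinct lines over C (the quadratic factor has nonzero discriminant), so D_4. Both have type D_4, hence right-equivalent.

Yes.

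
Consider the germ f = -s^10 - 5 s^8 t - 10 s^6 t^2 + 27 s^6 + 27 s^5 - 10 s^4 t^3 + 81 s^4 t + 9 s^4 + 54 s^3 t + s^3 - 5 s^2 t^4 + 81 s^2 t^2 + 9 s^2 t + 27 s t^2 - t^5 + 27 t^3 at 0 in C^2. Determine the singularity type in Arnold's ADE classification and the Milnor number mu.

Type E_8, Milnor number mu = 8.

The Hessian of f at 0 has rank 0. Corank 2; j^3 = (s + 3*t)^3 is a perfect cube, so E-series; the 5-jet and mu = 8 give E_8.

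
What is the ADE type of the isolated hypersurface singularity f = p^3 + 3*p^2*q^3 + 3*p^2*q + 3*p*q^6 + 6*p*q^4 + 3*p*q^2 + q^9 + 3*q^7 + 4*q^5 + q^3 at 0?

The Hessian of f at 0 has rank 0. Corank 2; j^3 = (p + q)^3 is a perfect cube, so E-series; the 5-jet and mu = 8 give E_8.

E_8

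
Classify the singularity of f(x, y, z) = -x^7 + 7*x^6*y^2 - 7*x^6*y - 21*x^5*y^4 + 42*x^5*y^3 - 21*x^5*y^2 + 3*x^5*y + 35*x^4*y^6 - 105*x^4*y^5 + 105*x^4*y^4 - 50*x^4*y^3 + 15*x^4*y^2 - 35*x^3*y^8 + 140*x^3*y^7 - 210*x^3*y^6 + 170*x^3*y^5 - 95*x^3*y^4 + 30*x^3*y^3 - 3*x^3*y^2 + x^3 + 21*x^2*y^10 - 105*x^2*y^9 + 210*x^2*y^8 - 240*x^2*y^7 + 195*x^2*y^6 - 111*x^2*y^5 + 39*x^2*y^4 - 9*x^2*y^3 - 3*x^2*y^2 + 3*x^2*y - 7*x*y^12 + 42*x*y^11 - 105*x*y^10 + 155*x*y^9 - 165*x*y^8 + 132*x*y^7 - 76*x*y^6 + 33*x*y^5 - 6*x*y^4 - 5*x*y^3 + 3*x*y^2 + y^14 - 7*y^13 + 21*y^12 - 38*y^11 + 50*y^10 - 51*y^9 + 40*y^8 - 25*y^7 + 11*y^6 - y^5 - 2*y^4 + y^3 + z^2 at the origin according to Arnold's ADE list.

E_{7}

The Hessian of f at 0 has rank 1. Corank 2; j^3 = (x + y)^3 is a perfect cube, so E-series; the 4-jet and mu = 7 give E_7.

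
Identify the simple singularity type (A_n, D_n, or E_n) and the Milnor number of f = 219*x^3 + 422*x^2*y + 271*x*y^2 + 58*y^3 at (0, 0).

The Hessian of f at 0 is [[0, 0], [0, 0]] with rank 0, so corank 2. A Groebner basis of the Jacobian ideal J(f) in C{x,y} is {y^3, x^2 - 13*y^2/37, x*y + 22*y^2/37}; counting standard monomials gives mu = 4. Corank 2; j^3 = (3*x + 2*y)*(73*x^2 + 92*x*y + 29*y^2) splits into three distinct lines over C (the quadratic factor has nonzero discriminant), so D_4.

Type D4, Milnor number mu = 4.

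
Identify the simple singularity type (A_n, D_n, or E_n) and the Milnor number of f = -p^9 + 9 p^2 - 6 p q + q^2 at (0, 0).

Type A8, Milnor number mu = 8.

The Hessian of f at 0 has rank 1. Corank 1: A-series; mu = 8 gives A_8.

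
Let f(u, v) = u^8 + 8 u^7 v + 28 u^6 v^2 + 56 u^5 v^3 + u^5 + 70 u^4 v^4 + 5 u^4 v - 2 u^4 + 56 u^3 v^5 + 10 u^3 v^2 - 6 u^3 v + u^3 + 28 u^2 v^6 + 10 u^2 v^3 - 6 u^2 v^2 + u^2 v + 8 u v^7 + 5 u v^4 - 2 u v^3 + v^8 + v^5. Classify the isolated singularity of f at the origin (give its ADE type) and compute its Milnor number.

Type D_{9}, Milnor number mu = 9.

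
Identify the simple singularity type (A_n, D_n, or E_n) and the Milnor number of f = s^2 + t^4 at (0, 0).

The Hessian of f at 0 has rank 1. Corank 1: A-series; mu = 3 gives A_3.

Type A_3, Milnor number mu = 3.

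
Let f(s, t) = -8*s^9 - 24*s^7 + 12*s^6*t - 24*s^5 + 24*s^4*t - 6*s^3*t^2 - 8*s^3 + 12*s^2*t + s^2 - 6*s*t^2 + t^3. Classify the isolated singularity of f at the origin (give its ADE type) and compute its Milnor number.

Type A_{2}, Milnor number mu = 2.

The Hessian of f at 0 has rank 1. Corank 1: A-series; mu = 2 gives A_2.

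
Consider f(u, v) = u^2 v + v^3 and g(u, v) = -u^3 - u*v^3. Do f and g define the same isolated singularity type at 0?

No.

The Hessian of f at 0 has rank 0. Corank 2; j^3 = v*(u^2 + v^2) splits into three distinct lines over C (the quadratic factor has nonzero discriminant), so D_4. The Hessian of g at 0 has rank 0. Corank 2; j^3 = -u^3 is a perfect cube, so E-series; the 4-jet and mu = 7 give E_7. f is D_4 but g is E_7, hence not right-equivalent.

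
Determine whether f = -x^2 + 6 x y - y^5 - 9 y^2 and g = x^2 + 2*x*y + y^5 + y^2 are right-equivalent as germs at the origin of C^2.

Yes.

The Hessian of f at 0 has rank 1. Corank 1: A-series; mu = 4 gives A_4. The Hessian of g at 0 has rank 1. Corank 1: A-series; mu = 4 gives A_4. Both have type A_4, hence right-equivalent.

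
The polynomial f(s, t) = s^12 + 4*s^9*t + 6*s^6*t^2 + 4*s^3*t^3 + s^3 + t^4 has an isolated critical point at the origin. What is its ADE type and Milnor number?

Type E_{6}, Milnor number mu = 6.

The Hessian of f at 0 is [[0, 0], [0, 0]] with rank 0, so corank 2. A Groebner basis of the Jacobian ideal J(f) in C{s,t} is {t^3, s^2}; counting standard monomials gives mu = 6. Corank 2; j^3 = s^3 is a perfect cube, so E-series; the 4-jet and mu = 6 give E_6.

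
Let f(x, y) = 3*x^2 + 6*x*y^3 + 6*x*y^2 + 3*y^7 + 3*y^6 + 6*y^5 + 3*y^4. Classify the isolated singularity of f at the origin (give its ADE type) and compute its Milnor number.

Type A_6, Milnor number mu = 6.

The Hessian of f at 0 has rank 1. Corank 1: A-series; mu = 6 gives A_6.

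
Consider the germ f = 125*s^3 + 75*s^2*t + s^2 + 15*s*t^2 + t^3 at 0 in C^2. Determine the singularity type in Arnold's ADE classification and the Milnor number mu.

The Hessian of f at 0 has rank 1. Corank 1: A-series; mu = 2 gives A_2.

Type A_2, Milnor number mu = 2.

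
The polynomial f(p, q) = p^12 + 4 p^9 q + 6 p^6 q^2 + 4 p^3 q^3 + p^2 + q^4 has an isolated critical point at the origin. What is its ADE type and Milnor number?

Type A_3, Milnor number mu = 3.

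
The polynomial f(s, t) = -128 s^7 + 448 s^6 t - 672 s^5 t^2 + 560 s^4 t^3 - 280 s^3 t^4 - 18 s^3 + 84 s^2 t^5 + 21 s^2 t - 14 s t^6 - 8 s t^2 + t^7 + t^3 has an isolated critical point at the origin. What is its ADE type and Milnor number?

Type D_{8}, Milnor number mu = 8.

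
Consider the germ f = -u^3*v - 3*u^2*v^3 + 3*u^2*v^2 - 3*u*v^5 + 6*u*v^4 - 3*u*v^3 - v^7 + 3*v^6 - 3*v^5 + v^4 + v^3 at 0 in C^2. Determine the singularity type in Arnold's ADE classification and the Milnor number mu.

Type E_{7}, Milnor number mu = 7.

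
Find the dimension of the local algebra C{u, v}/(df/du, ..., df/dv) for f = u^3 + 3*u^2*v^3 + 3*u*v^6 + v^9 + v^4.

6

The Hessian of f at 0 is [[0, 0], [0, 0]] with rank 0, so corank 2. A Groebner basis of the Jacobian ideal J(f) in C{u,v} is {v^3, u^2}; counting standard monomials gives mu = 6. Corank 2; j^3 = u^3 is a perfect cube, so E-series; the 4-jet and mu = 6 give E_6.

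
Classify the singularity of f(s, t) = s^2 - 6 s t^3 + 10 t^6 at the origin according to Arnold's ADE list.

The Hessian of f at 0 is [[2, 0], [0, 0]] with rank 1, so corank 1. A Groebner basis of the Jacobian ideal J(f) in C{s,t} is {s*t^2, -s/3 + t^3, s^2}; counting standard monomials gives mu = 5. Corank 1: A-series; mu = 5 gives A_5.

A_5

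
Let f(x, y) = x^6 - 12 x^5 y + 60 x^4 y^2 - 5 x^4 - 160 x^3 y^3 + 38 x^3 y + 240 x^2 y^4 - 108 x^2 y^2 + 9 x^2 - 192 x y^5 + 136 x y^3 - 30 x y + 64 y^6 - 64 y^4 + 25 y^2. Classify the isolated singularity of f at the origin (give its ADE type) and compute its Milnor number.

The Hessian of f at 0 has rank 1. Corank 1: A-series; mu = 3 gives A_3.

Type A3, Milnor number mu = 3.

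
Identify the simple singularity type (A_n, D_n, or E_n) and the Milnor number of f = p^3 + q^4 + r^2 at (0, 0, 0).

The Hessian of f at 0 has rank 1. Corank 2; j^3 = p^3 is a perfect cube, so E-series; the 4-jet and mu = 6 give E_6.

Type E_{6}, Milnor number mu = 6.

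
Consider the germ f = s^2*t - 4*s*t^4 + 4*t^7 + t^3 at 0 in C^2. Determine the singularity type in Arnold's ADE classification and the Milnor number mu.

Type D_{4}, Milnor number mu = 4.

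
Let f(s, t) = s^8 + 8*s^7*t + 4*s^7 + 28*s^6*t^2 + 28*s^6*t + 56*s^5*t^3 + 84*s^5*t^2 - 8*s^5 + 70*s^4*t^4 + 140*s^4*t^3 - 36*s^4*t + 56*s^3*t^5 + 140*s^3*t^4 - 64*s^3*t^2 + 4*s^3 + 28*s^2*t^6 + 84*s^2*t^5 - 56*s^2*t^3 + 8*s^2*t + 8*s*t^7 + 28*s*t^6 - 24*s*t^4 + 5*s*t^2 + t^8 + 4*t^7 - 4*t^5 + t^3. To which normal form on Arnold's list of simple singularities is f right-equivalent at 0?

D9

The Hessian of f at 0 has rank 0. Corank 2; j^3 = (s + t)*(2*s + t)^2 has shape L^2 M (L != M), so D-series; mu = 9 gives D_9.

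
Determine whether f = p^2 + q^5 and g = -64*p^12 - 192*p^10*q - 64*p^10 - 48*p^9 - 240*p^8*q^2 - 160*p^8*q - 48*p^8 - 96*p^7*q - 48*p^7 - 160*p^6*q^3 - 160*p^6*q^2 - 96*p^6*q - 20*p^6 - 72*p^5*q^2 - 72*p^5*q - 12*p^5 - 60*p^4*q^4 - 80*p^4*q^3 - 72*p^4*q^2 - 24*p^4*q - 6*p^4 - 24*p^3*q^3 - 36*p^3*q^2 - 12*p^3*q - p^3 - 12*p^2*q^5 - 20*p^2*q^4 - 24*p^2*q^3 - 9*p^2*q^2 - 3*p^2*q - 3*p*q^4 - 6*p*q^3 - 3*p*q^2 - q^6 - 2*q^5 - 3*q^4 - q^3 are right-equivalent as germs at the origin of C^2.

The Hessian of f at 0 has rank 1. Corank 1: A-series; mu = 4 gives A_4. The Hessian of g at 0 has rank 0. Corank 2; j^3 = -(p + q)^3 is a perfect cube, so E-series; the 5-jet and mu = 8 give E_8. f is A_4 but g is E_8, hence not right-equivalent.

No.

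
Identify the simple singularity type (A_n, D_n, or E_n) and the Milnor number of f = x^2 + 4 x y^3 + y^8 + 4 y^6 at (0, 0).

The Hessian of f at 0 is [[2, 0], [0, 0]] with rank 1, so corank 1. A Groebner basis of the Jacobian ideal J(f) in C{x,y} is {x^3, x^2*y, x/2 + y^3}; counting standard monomials gives mu = 7. Corank 1: A-series; mu = 7 gives A_7.

Type A_7, Milnor number mu = 7.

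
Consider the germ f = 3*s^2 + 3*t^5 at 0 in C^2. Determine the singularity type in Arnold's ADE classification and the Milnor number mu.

Type A4, Milnor number mu = 4.

The Hessian of f at 0 has rank 1. Corank 1: A-series; mu = 4 gives A_4.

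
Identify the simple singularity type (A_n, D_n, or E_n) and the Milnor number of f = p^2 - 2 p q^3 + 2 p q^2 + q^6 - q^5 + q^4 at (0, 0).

Type A_{4}, Milnor number mu = 4.

The Hessian of f at 0 is [[2, 0], [0, 0]] with rank 1, so corank 1. A Groebner basis of the Jacobian ideal J(f) in C{p,q} is {-p + q^3 - q^2, p^2, p*q + p + q^2}; counting standard monomials gives mu = 4. Corank 1: A-series; mu = 4 gives A_4.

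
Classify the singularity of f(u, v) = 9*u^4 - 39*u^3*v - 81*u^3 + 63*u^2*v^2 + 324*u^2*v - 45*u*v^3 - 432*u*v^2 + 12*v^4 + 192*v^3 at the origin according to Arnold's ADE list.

The Hessian of f at 0 is [[0, 0], [0, 0]] with rank 0, so corank 2. A Groebner basis of the Jacobian ideal J(f) in C{u,v} is {19683*u^2 - 52488*u*v + v^4 - 27*v^3 + 34992*v^2, u^3 - 756*u^2 + 2016*u*v - 4*v^3/3 - 1344*v^2, u^2*v - 405*u^2 + 1080*u*v - 11*v^3/9 - 720*v^2, -162*u^2 + u*v^2 + 432*u*v - 10*v^3/9 - 288*v^2}; counting standard monomials gives mu = 7. Corank 2; j^3 = -3*(3*u - 4*v)^3 is a perfect cube, so E-series; the 4-jet and mu = 7 give E_7.

E_{7}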